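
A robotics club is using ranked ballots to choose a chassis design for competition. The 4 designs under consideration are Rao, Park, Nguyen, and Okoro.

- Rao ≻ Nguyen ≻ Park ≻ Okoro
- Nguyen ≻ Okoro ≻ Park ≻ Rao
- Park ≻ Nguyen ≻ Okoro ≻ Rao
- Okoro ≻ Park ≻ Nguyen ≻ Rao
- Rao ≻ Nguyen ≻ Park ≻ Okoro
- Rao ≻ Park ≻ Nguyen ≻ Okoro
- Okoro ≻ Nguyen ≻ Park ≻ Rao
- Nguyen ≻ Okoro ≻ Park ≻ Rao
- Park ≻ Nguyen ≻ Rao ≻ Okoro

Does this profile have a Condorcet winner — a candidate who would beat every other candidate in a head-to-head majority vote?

Head-to-head results (9 voters total):
Rao vs Park: Park wins 6–3.
Rao vs Nguyen: Nguyen wins 6–3.
Rao vs Okoro: Okoro wins 5–4.
Park vs Nguyen: Nguyen wins 5–4.
Park vs Okoro: Park wins 5–4.
Nguyen vs Okoro: Nguyen wins 7–2.
Nguyen beats each rival — Rao (6–3), Park (5–4), Okoro (7–2) — so Nguyen is the Condorcet winner.

Yes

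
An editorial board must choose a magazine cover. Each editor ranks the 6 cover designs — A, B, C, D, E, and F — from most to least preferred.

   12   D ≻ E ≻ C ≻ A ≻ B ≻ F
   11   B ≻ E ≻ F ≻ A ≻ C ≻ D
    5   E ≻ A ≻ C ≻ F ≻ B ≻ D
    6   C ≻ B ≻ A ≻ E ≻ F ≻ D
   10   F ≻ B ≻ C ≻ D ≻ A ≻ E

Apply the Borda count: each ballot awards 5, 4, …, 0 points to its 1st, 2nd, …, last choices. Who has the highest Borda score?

B

Borda scores:
  A: 12·2 + 11·2 + 5·4 + 6·3 + 10·1 = 94
  B: 12·1 + 11·5 + 5·1 + 6·4 + 10·4 = 136
  C: 12·3 + 11·1 + 5·3 + 6·5 + 10·3 = 122
  D: 12·5 + 11·0 + 5·0 + 6·0 + 10·2 = 80
  E: 12·4 + 11·4 + 5·5 + 6·2 + 10·0 = 129
  F: 12·0 + 11·3 + 5·2 + 6·1 + 10·5 = 99
B has the highest total.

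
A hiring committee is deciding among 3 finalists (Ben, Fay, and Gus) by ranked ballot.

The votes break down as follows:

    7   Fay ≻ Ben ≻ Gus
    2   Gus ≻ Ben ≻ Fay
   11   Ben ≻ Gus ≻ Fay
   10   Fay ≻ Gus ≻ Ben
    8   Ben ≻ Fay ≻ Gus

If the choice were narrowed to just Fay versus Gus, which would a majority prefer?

Ballots ranking Fay above Gus: 7+10+8 = 25.
Ballots ranking Gus above Fay: 2+11 = 13.
Fay wins the head-to-head, 25–13.

Fay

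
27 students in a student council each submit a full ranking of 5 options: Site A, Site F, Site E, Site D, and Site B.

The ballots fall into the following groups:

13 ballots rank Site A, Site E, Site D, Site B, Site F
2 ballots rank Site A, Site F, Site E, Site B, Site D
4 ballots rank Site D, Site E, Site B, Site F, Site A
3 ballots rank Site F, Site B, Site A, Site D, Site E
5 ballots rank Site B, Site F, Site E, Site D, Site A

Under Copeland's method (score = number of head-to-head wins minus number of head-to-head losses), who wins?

Pairwise results:
  Site A vs Site F: Site A wins 15–12.
  Site A vs Site E: Site A wins 18–9.
  Site A vs Site D: Site A wins 18–9.
  Site A vs Site B: Site A wins 15–12.
  Site F vs Site E: Site E wins 17–10.
  Site F vs Site D: Site D wins 17–10.
  Site F vs Site B: Site B wins 22–5.
  Site E vs Site D: Site E wins 20–7.
  Site E vs Site B: Site E wins 19–8.
  Site D vs Site B: Site D wins 17–10.
Copeland scores (wins − losses):
  Site A: 4 − 0 = 4
  Site F: 0 − 4 = -4
  Site E: 3 − 1 = 2
  Site D: 2 − 2 = 0
  Site B: 1 − 3 = -2
Site A has the best Copeland score.

Site A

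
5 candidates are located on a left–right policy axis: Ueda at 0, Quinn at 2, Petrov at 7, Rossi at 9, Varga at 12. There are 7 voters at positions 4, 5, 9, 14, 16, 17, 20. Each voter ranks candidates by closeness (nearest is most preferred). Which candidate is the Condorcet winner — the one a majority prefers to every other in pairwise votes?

With single-peaked preferences on a line, the Condorcet winner is the candidate closest to the median voter.
The median voter (position 14) is closest to Varga at 12.
Check: Varga vs Ueda — voters closer to Varga: 5 of 7.

Varga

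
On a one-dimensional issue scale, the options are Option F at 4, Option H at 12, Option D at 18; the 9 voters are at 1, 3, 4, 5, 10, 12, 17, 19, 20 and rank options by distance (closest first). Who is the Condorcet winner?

With single-peaked preferences on a line, the Condorcet winner is the candidate closest to the median voter.
The median voter (position 10) is closest to Option H at 12.
Check: Option H vs Option F — voters closer to Option H: 5 of 9.

Option H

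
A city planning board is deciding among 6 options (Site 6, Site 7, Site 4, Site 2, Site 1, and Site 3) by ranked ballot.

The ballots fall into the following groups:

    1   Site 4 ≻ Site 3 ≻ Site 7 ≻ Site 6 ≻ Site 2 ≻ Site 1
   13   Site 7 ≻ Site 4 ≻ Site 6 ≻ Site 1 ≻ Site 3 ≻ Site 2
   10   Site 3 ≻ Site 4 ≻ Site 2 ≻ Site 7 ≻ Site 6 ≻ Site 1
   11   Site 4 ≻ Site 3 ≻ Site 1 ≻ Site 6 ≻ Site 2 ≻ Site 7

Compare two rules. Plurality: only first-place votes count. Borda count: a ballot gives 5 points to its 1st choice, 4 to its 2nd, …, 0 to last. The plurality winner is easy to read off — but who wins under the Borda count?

Plurality first-place counts: Site 6 0, Site 7 13, Site 4 12, Site 2 0, Site 1 0, Site 3 10 → Site 7.
Borda totals: Site 6 73, Site 7 88, Site 4 152, Site 2 42, Site 1 59, Site 3 111 → Site 4.

Site 4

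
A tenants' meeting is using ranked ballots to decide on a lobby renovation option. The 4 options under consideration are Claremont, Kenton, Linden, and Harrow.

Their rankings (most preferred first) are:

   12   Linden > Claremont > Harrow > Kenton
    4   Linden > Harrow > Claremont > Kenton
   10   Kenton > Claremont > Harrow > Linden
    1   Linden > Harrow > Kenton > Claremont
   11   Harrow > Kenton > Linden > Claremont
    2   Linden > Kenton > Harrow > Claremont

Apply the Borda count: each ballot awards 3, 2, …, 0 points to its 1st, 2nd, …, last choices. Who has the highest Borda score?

Linden

Borda scores:
  Claremont: 12·2 + 4·1 + 10·2 + 0 + 11·0 + 2·0 = 48
  Kenton: 12·0 + 4·0 + 10·3 + 1 + 11·2 + 2·2 = 57
  Linden: 12·3 + 4·3 + 10·0 + 3 + 11·1 + 2·3 = 68
  Harrow: 12·1 + 4·2 + 10·1 + 2 + 11·3 + 2·1 = 67
Linden has the highest total.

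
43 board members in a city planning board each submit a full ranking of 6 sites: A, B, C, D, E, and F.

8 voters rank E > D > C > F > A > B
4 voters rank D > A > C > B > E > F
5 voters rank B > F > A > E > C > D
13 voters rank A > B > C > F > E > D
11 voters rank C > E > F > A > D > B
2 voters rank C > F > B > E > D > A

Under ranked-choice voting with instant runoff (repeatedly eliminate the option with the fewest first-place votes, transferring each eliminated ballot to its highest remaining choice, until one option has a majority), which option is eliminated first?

F

Round 1: A 13, C 13, E 8, B 5, D 4, F 0. F has the fewest and is eliminated.
Round 2: A 13, C 13, E 8, B 5, D 4. D has the fewest and is eliminated.
Round 3: A 17, C 13, E 8, B 5. B has the fewest and is eliminated.
Round 4: A 22, C 13, E 8. A has a majority.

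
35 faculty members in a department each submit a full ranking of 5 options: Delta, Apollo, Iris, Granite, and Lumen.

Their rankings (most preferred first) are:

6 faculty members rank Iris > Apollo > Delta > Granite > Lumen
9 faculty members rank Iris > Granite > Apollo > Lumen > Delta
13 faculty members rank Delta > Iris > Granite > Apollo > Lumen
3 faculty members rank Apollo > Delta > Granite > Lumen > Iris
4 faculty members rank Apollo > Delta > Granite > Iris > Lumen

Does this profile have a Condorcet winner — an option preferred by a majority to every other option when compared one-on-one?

Head-to-head results (35 voters total):
Delta vs Apollo: Apollo wins 22–13.
Delta vs Iris: Delta wins 20–15.
Delta vs Granite: Delta wins 26–9.
Delta vs Lumen: Delta wins 26–9.
Apollo vs Iris: Iris wins 28–7.
Apollo vs Granite: Granite wins 22–13.
Apollo vs Lumen: Apollo wins 35–0.
Iris vs Granite: Iris wins 28–7.
Iris vs Lumen: Iris wins 32–3.
Granite vs Lumen: Granite wins 35–0.
No candidate beats all others: Delta beats Iris beats Apollo beats Delta, a majority cycle.

No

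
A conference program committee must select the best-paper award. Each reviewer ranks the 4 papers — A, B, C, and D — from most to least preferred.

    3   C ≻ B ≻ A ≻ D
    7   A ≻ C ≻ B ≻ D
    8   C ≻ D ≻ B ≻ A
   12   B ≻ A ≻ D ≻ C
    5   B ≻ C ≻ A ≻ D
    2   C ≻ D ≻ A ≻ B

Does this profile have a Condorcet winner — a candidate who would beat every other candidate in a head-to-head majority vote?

Head-to-head results (37 voters total):
A vs B: B wins 28–9.
A vs C: A wins 19–18.
A vs D: A wins 27–10.
B vs C: C wins 20–17.
B vs D: B wins 27–10.
C vs D: C wins 25–12.
No candidate beats all others: A beats C beats B beats A, a majority cycle.

No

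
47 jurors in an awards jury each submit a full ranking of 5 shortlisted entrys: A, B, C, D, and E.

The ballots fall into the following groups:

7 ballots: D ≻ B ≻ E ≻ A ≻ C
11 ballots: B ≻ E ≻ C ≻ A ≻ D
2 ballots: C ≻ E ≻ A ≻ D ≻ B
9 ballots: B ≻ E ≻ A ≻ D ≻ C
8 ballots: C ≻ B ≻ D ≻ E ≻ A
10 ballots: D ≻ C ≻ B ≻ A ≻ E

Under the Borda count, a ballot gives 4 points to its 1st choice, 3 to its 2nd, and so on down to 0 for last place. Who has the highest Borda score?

Borda scores:
  A: 7·1 + 11·1 + 2·2 + 9·2 + 8·0 + 10·1 = 50
  B: 7·3 + 11·4 + 2·0 + 9·4 + 8·3 + 10·2 = 145
  C: 7·0 + 11·2 + 2·4 + 9·0 + 8·4 + 10·3 = 92
  D: 7·4 + 11·0 + 2·1 + 9·1 + 8·2 + 10·4 = 95
  E: 7·2 + 11·3 + 2·3 + 9·3 + 8·1 + 10·0 = 88
B has the highest total.

B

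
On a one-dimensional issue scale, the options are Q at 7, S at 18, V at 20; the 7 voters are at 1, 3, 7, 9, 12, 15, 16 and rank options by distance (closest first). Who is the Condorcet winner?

Q

With single-peaked preferences on a line, the Condorcet winner is the candidate closest to the median voter.
The median voter (position 9) is closest to Q at 7.
Check: Q vs V — voters closer to Q: 5 of 7.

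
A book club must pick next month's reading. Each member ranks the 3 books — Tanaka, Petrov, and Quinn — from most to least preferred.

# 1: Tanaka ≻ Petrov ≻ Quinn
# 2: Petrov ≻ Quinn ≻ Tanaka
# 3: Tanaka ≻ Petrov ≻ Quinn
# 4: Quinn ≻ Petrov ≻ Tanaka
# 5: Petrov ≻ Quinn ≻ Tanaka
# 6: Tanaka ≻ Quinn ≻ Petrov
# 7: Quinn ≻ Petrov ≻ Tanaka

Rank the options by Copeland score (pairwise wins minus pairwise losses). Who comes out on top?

Petrov

Pairwise results:
  Tanaka vs Petrov: Petrov wins 4–3.
  Tanaka vs Quinn: Quinn wins 4–3.
  Petrov vs Quinn: Petrov wins 4–3.
Copeland scores (wins − losses):
  Tanaka: 0 − 2 = -2
  Petrov: 2 − 0 = 2
  Quinn: 1 − 1 = 0
Petrov has the best Copeland score.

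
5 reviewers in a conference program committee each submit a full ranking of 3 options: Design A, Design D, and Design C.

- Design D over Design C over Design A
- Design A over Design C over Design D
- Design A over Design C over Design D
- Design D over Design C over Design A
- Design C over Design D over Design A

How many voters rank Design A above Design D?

Ballots ranking Design A above Design D: 2.
Ballots ranking Design D above Design A: 3.
So 2 of 5 voters prefer Design A to Design D.

2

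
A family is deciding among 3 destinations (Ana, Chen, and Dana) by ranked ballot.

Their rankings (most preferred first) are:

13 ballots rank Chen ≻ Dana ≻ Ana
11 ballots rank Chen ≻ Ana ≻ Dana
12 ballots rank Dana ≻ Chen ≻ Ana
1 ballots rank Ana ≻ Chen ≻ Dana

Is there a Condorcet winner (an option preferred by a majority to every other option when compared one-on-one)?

Yes

Head-to-head results (37 voters total):
Ana vs Chen: Chen wins 36–1.
Ana vs Dana: Dana wins 25–12.
Chen vs Dana: Chen wins 25–12.
Chen beats each rival — Ana (36–1), Dana (25–12) — so Chen is the Condorcet winner.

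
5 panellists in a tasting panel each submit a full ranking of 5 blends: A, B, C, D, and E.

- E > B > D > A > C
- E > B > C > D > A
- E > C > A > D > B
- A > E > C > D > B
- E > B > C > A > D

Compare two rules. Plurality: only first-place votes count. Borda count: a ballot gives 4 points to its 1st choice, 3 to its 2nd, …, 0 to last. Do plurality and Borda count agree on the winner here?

Plurality first-place counts: A 1, B 0, C 0, D 0, E 4 → E.
Borda totals: A 8, B 9, C 9, D 5, E 19 → E.
The two rules agree on E.

Yes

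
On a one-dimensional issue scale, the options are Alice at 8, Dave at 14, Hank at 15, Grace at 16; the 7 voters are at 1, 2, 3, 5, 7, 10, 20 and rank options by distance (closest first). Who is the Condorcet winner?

Alice

With single-peaked preferences on a line, the Condorcet winner is the candidate closest to the median voter.
The median voter (position 5) is closest to Alice at 8.
Check: Alice vs Dave — voters closer to Alice: 6 of 7.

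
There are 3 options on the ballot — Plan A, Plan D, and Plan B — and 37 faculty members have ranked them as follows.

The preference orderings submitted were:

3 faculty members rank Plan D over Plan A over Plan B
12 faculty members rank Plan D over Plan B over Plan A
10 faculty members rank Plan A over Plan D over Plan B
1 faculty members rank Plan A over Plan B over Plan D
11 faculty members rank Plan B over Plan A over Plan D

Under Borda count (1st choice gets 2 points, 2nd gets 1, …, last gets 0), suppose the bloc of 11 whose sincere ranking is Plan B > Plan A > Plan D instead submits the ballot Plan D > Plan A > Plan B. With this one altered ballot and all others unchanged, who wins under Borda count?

Plan D

Borda totals with the altered ballot: Plan A 36, Plan D 62, Plan B 13.
The winner is unchanged: still Plan D.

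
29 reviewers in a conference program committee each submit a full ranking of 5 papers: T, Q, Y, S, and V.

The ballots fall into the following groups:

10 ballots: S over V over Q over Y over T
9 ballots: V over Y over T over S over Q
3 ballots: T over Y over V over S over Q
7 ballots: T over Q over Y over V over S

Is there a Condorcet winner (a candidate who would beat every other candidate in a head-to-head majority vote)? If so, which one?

Head-to-head results (29 voters total):
T vs Q: T wins 19–10.
T vs Y: Y wins 19–10.
T vs S: T wins 19–10.
T vs V: V wins 19–10.
Q vs Y: Q wins 17–12.
Q vs S: S wins 22–7.
Q vs V: V wins 22–7.
Y vs S: Y wins 19–10.
Y vs V: V wins 19–10.
S vs V: V wins 19–10.
V beats each rival — T (19–10), Q (22–7), Y (19–10), S (19–10) — so V is the Condorcet winner.

V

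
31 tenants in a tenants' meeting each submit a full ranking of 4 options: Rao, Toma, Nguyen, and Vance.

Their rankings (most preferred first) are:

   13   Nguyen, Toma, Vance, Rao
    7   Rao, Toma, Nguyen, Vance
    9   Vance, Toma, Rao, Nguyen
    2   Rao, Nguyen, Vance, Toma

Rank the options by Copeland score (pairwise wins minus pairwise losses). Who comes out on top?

Toma

Pairwise results:
  Rao vs Toma: Toma wins 22–9.
  Rao vs Nguyen: Rao wins 18–13.
  Rao vs Vance: Vance wins 22–9.
  Toma vs Nguyen: Toma wins 16–15.
  Toma vs Vance: Toma wins 20–11.
  Nguyen vs Vance: Nguyen wins 22–9.
Copeland scores (wins − losses):
  Rao: 1 − 2 = -1
  Toma: 3 − 0 = 3
  Nguyen: 1 − 2 = -1
  Vance: 1 − 2 = -1
Toma has the best Copeland score.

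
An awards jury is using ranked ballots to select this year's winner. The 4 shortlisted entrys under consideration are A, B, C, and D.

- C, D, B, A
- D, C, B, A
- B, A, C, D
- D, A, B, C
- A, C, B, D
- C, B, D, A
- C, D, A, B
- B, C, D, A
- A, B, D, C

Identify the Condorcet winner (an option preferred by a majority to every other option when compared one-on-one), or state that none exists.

C

Head-to-head results (9 voters total):
A vs B: B wins 5–4.
A vs C: C wins 5–4.
A vs D: D wins 6–3.
B vs C: C wins 5–4.
B vs D: B wins 5–4.
C vs D: C wins 6–3.
C beats each rival — A (5–4), B (5–4), D (6–3) — so C is the Condorcet winner.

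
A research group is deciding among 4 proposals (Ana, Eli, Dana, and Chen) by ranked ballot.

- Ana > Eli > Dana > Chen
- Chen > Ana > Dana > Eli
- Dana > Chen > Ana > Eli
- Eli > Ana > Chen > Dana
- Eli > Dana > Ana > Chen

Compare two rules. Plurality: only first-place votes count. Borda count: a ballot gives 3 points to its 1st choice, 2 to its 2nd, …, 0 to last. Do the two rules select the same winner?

Plurality first-place counts: Ana 1, Eli 2, Dana 1, Chen 1 → Eli.
Borda totals: Ana 9, Eli 8, Dana 7, Chen 6 → Ana.
The two rules disagree: plurality picks Eli, Borda picks Ana.

No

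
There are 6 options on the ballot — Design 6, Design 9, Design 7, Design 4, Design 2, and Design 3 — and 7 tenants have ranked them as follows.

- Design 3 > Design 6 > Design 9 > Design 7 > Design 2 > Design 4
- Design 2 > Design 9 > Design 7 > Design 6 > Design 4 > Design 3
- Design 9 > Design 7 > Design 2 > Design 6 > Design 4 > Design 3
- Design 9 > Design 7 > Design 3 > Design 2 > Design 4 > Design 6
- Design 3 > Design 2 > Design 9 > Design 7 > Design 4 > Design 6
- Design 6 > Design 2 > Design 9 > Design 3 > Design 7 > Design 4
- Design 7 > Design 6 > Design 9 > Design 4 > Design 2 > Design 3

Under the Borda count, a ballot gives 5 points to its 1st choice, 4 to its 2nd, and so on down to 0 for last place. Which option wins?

Borda scores:
  Design 6: 4 + 2 + 2 + 0 + 0 + 5 + 4 = 17
  Design 9: 3 + 4 + 5 + 5 + 3 + 3 + 3 = 26
  Design 7: 2 + 3 + 4 + 4 + 2 + 1 + 5 = 21
  Design 4: 0 + 1 + 1 + 1 + 1 + 0 + 2 = 6
  Design 2: 1 + 5 + 3 + 2 + 4 + 4 + 1 = 20
  Design 3: 5 + 0 + 0 + 3 + 5 + 2 + 0 = 15
Design 9 has the highest total.

Design 9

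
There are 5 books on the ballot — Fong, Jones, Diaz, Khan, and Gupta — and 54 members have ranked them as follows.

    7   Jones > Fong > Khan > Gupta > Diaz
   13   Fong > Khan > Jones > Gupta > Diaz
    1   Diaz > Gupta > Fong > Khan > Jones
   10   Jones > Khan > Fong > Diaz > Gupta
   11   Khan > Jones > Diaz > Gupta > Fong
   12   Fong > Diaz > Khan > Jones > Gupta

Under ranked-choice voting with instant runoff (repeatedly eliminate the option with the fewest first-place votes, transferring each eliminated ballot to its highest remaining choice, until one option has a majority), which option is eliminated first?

Gupta

Round 1: Fong 25, Jones 17, Khan 11, Diaz 1, Gupta 0. Gupta has the fewest and is eliminated.
Round 2: Fong 25, Jones 17, Khan 11, Diaz 1. Diaz has the fewest and is eliminated.
Round 3: Fong 26, Jones 17, Khan 11. Khan has the fewest and is eliminated.
Round 4: Jones 28, Fong 26. Jones has a majority.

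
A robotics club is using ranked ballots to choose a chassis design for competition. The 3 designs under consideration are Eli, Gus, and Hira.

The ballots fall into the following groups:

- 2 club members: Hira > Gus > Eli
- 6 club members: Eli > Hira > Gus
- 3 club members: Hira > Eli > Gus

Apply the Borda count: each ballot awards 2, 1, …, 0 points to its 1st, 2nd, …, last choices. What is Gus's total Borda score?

Borda scores:
  Eli: 2·0 + 6·2 + 3·1 = 15
  Gus: 2·1 + 6·0 + 3·0 = 2
  Hira: 2·2 + 6·1 + 3·2 = 16

2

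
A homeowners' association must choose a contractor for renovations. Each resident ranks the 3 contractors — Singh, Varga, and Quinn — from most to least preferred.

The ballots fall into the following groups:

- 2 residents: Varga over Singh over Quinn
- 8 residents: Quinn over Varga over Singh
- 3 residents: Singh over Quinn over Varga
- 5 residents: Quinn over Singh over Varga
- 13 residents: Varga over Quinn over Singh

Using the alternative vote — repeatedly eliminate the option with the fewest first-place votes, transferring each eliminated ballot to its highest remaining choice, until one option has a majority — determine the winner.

Quinn

Round 1: Varga 15, Quinn 13, Singh 3. Singh has the fewest and is eliminated.
Round 2: Quinn 16, Varga 15. Quinn has a majority.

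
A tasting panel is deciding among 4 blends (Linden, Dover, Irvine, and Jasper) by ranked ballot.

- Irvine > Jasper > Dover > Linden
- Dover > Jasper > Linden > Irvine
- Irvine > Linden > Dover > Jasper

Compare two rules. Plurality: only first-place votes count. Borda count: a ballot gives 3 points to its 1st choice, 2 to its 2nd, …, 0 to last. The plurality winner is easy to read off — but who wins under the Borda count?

Plurality first-place counts: Linden 0, Dover 1, Irvine 2, Jasper 0 → Irvine.
Borda totals: Linden 3, Dover 5, Irvine 6, Jasper 4 → Irvine.

Irvine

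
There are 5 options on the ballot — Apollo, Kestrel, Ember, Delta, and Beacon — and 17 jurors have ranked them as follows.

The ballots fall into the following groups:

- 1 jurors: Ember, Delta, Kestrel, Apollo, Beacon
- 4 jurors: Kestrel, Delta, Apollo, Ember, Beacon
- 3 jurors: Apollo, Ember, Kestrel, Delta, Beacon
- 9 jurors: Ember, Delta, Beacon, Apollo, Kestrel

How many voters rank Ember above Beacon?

17

Ballots ranking Ember above Beacon: 1+4+3+9 = 17.
Ballots ranking Beacon above Ember: 0.
So 17 of 17 voters prefer Ember to Beacon.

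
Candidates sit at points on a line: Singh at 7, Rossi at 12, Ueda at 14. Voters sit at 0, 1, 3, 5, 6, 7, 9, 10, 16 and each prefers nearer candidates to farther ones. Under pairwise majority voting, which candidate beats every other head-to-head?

Singh

With single-peaked preferences on a line, the Condorcet winner is the candidate closest to the median voter.
The median voter (position 6) is closest to Singh at 7.
Check: Singh vs Rossi — voters closer to Singh: 7 of 9.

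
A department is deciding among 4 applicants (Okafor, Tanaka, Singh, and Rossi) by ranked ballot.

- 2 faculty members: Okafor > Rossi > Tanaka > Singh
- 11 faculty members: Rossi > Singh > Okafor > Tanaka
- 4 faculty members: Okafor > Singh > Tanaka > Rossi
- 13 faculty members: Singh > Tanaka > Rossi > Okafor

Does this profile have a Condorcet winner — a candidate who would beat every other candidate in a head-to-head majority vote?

Yes

Head-to-head results (30 voters total):
Okafor vs Tanaka: Okafor wins 17–13.
Okafor vs Singh: Singh wins 24–6.
Okafor vs Rossi: Rossi wins 24–6.
Tanaka vs Singh: Singh wins 28–2.
Tanaka vs Rossi: Tanaka wins 17–13.
Singh vs Rossi: Singh wins 17–13.
Singh beats each rival — Okafor (24–6), Tanaka (28–2), Rossi (17–13) — so Singh is the Condorcet winner.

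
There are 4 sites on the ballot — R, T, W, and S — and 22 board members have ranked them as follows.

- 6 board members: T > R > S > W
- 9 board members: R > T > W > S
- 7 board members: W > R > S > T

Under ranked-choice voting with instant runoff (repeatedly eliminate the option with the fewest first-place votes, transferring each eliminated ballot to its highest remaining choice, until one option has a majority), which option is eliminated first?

S

Round 1: R 9, W 7, T 6, S 0. S has the fewest and is eliminated.
Round 2: R 9, W 7, T 6. T has the fewest and is eliminated.
Round 3: R 15, W 7. R has a majority.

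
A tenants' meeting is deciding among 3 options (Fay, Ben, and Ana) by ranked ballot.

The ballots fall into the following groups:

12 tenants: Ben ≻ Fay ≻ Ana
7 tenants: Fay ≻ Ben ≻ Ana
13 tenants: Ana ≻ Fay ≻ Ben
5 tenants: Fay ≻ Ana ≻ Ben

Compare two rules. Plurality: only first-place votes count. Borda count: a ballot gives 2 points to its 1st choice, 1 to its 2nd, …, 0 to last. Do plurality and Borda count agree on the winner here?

No

Plurality first-place counts: Fay 12, Ben 12, Ana 13 → Ana.
Borda totals: Fay 49, Ben 31, Ana 31 → Fay.
The two rules disagree: plurality picks Ana, Borda picks Fay.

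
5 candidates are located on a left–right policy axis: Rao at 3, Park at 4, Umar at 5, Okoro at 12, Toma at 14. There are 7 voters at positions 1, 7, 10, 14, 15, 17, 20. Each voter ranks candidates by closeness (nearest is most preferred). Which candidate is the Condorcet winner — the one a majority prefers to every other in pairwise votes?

With single-peaked preferences on a line, the Condorcet winner is the candidate closest to the median voter.
The median voter (position 14) is closest to Toma at 14.
Check: Toma vs Okoro — voters closer to Toma: 4 of 7.

Toma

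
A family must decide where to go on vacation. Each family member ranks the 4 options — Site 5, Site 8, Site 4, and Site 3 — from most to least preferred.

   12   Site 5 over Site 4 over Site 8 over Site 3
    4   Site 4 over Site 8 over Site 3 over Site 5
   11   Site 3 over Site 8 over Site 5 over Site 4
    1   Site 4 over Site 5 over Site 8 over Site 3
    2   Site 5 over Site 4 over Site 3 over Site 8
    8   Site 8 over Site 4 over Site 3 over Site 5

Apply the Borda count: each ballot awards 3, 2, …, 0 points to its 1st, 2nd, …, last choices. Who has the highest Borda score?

Borda scores:
  Site 5: 12·3 + 4·0 + 11·1 + 2 + 2·3 + 8·0 = 55
  Site 8: 12·1 + 4·2 + 11·2 + 1 + 2·0 + 8·3 = 67
  Site 4: 12·2 + 4·3 + 11·0 + 3 + 2·2 + 8·2 = 59
  Site 3: 12·0 + 4·1 + 11·3 + 0 + 2·1 + 8·1 = 47
Site 8 has the highest total.

Site 8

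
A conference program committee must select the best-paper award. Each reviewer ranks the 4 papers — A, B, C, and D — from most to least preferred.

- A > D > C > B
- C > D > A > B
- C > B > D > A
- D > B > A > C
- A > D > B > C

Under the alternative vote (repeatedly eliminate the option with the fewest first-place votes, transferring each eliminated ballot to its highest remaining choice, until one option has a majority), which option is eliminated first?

B

Round 1: A 2, C 2, D 1, B 0. B has the fewest and is eliminated.
Round 2: A 2, C 2, D 1. D has the fewest and is eliminated.
Round 3: A 3, C 2. A has a majority.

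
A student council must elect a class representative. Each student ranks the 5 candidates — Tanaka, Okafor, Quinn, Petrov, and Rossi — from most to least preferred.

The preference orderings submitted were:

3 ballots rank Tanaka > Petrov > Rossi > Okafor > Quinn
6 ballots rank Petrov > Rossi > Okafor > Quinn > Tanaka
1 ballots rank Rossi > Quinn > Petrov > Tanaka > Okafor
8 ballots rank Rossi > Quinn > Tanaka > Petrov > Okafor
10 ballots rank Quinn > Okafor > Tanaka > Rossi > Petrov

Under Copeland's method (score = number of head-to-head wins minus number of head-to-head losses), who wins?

Pairwise results:
  Tanaka vs Okafor: Okafor wins 16–12.
  Tanaka vs Quinn: Quinn wins 25–3.
  Tanaka vs Petrov: Tanaka wins 21–7.
  Tanaka vs Rossi: Rossi wins 15–13.
  Okafor vs Quinn: Quinn wins 19–9.
  Okafor vs Petrov: Petrov wins 18–10.
  Okafor vs Rossi: Rossi wins 18–10.
  Quinn vs Petrov: Quinn wins 19–9.
  Quinn vs Rossi: Rossi wins 18–10.
  Petrov vs Rossi: Rossi wins 19–9.
Copeland scores (wins − losses):
  Tanaka: 1 − 3 = -2
  Okafor: 1 − 3 = -2
  Quinn: 3 − 1 = 2
  Petrov: 1 − 3 = -2
  Rossi: 4 − 0 = 4
Rossi has the best Copeland score.

Rossi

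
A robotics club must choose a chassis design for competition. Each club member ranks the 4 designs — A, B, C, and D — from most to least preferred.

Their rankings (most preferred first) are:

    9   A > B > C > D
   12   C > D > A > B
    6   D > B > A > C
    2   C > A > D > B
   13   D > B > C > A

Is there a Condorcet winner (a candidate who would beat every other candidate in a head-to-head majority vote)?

No

Head-to-head results (42 voters total):
A vs B: A wins 23–19.
A vs C: C wins 27–15.
A vs D: D wins 31–11.
B vs C: B wins 28–14.
B vs D: D wins 33–9.
C vs D: C wins 23–19.
No candidate beats all others: A beats B beats C beats A, a majority cycle.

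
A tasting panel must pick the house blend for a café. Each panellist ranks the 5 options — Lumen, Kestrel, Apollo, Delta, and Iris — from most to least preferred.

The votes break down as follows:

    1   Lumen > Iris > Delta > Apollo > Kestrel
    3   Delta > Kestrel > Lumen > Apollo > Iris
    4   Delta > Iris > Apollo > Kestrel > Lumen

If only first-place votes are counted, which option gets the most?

Delta

First-place vote totals:
  Lumen: 1
  Kestrel: 0
  Apollo: 0
  Delta: 7
  Iris: 0
Delta has the most first-place votes.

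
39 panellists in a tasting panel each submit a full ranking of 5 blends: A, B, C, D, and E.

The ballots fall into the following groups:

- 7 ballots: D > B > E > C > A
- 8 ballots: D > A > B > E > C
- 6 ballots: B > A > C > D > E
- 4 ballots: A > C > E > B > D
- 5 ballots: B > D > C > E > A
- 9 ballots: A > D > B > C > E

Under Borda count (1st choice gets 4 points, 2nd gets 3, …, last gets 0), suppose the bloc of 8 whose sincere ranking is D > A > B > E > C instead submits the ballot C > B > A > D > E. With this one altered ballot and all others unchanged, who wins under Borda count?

Borda totals with the altered ballot: A 86, B 111, C 82, D 84, E 27.
The switch changes the winner from D to B.

B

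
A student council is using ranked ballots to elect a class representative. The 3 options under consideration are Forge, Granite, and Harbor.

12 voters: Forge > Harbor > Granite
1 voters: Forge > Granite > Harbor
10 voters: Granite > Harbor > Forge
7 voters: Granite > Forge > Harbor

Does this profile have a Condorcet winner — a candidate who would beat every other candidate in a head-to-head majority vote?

Head-to-head results (30 voters total):
Forge vs Granite: Granite wins 17–13.
Forge vs Harbor: Forge wins 20–10.
Granite vs Harbor: Granite wins 18–12.
Granite beats each rival — Forge (17–13), Harbor (18–12) — so Granite is the Condorcet winner.

Yes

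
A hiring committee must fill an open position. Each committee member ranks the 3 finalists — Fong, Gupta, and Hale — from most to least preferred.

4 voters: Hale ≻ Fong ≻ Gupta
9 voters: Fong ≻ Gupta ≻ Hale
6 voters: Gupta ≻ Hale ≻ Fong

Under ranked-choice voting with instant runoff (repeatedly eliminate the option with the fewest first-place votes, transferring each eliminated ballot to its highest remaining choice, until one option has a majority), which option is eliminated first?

Round 1: Fong 9, Gupta 6, Hale 4. Hale has the fewest and is eliminated.
Round 2: Fong 13, Gupta 6. Fong has a majority.

Hale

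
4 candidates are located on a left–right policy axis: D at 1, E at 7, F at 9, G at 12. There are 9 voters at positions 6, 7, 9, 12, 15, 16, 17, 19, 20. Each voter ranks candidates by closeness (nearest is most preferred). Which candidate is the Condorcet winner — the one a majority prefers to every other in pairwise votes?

G

With single-peaked preferences on a line, the Condorcet winner is the candidate closest to the median voter.
The median voter (position 15) is closest to G at 12.
Check: G vs E — voters closer to G: 6 of 9.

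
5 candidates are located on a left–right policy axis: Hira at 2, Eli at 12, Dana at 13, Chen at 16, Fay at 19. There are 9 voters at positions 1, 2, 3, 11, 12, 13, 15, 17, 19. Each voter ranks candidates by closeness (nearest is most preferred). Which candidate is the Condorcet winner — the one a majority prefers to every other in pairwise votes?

Eli

With single-peaked preferences on a line, the Condorcet winner is the candidate closest to the median voter.
The median voter (position 12) is closest to Eli at 12.
Check: Eli vs Dana — voters closer to Eli: 5 of 9.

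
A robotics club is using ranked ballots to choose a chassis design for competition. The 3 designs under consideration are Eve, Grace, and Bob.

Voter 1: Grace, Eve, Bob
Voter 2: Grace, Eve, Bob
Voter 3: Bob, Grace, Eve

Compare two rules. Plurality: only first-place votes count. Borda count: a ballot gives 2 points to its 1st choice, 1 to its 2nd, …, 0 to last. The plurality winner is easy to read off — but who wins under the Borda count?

Grace

Plurality first-place counts: Eve 0, Grace 2, Bob 1 → Grace.
Borda totals: Eve 2, Grace 5, Bob 2 → Grace.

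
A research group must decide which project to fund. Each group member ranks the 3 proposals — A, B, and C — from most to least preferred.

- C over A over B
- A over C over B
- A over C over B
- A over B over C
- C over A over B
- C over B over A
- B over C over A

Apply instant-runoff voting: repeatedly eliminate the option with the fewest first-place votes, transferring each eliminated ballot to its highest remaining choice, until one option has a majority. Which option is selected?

C

Round 1: A 3, C 3, B 1. B has the fewest and is eliminated.
Round 2: C 4, A 3. C has a majority.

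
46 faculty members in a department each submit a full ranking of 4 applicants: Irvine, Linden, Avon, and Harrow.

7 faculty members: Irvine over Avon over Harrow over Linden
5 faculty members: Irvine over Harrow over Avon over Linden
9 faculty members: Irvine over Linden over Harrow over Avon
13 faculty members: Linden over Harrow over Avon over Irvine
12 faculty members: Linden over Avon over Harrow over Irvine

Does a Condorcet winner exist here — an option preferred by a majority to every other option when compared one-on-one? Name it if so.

Head-to-head results (46 voters total):
Irvine vs Linden: Linden wins 25–21.
Irvine vs Avon: Avon wins 25–21.
Irvine vs Harrow: Harrow wins 25–21.
Linden vs Avon: Linden wins 34–12.
Linden vs Harrow: Linden wins 34–12.
Avon vs Harrow: Harrow wins 27–19.
Linden beats each rival — Irvine (25–21), Avon (34–12), Harrow (34–12) — so Linden is the Condorcet winner.

Linden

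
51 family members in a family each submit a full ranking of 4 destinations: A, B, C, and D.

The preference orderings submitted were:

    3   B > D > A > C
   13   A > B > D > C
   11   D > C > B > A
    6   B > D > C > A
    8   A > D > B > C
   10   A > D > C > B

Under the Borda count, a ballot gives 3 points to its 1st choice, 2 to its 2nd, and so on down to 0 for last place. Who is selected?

Borda scores:
  A: 3·1 + 13·3 + 11·0 + 6·0 + 8·3 + 10·3 = 96
  B: 3·3 + 13·2 + 11·1 + 6·3 + 8·1 + 10·0 = 72
  C: 3·0 + 13·0 + 11·2 + 6·1 + 8·0 + 10·1 = 38
  D: 3·2 + 13·1 + 11·3 + 6·2 + 8·2 + 10·2 = 100
D has the highest total.

D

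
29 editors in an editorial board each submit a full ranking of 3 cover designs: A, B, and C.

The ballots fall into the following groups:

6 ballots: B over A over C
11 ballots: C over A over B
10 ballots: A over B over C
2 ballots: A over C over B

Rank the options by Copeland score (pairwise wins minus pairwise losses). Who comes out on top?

Pairwise results:
  A vs B: A wins 23–6.
  A vs C: A wins 18–11.
  B vs C: B wins 16–13.
Copeland scores (wins − losses):
  A: 2 − 0 = 2
  B: 1 − 1 = 0
  C: 0 − 2 = -2
A has the best Copeland score.

A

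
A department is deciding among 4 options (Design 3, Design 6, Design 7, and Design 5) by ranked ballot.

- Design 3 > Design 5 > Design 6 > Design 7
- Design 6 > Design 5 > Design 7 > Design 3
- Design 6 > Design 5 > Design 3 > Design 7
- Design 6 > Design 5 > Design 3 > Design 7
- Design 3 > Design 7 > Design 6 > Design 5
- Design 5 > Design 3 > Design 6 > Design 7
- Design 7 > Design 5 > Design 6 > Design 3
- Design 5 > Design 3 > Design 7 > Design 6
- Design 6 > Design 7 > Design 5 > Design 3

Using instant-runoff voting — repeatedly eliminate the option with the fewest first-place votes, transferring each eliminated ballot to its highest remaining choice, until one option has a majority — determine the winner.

Design 6

Round 1: Design 6 4, Design 3 2, Design 5 2, Design 7 1. Design 7 has the fewest and is eliminated.
Round 2: Design 6 4, Design 5 3, Design 3 2. Design 3 has the fewest and is eliminated.
Round 3: Design 6 5, Design 5 4. Design 6 has a majority.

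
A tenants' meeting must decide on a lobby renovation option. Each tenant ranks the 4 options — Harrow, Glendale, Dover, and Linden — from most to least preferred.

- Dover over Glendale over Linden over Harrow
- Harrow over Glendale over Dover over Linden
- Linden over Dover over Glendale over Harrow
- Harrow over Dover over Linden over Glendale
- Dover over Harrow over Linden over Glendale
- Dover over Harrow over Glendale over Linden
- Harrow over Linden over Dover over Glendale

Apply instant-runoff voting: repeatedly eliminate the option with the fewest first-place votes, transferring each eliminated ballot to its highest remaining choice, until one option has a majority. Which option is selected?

Round 1: Harrow 3, Dover 3, Linden 1, Glendale 0. Glendale has the fewest and is eliminated.
Round 2: Harrow 3, Dover 3, Linden 1. Linden has the fewest and is eliminated.
Round 3: Dover 4, Harrow 3. Dover has a majority.

Dover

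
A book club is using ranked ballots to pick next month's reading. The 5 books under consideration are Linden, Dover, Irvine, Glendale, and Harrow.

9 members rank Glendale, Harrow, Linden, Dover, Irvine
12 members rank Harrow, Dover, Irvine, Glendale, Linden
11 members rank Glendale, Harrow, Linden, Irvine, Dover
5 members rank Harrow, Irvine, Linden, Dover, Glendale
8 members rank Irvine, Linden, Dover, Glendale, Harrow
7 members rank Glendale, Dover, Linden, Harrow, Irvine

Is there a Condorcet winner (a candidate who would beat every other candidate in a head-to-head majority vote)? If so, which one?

Head-to-head results (52 voters total):
Linden vs Dover: Linden wins 33–19.
Linden vs Irvine: Linden wins 27–25.
Linden vs Glendale: Glendale wins 39–13.
Linden vs Harrow: Harrow wins 37–15.
Dover vs Irvine: Dover wins 28–24.
Dover vs Glendale: Glendale wins 27–25.
Dover vs Harrow: Harrow wins 37–15.
Irvine vs Glendale: Glendale wins 27–25.
Irvine vs Harrow: Harrow wins 44–8.
Glendale vs Harrow: Glendale wins 35–17.
Glendale beats each rival — Linden (39–13), Dover (27–25), Irvine (27–25), Harrow (35–17) — so Glendale is the Condorcet winner.

Glendale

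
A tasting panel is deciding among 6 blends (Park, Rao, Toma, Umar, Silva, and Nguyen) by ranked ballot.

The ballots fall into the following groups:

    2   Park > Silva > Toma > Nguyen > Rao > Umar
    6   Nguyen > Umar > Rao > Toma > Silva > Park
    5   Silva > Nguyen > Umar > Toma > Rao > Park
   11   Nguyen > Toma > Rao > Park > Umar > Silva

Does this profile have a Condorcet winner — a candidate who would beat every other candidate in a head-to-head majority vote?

Head-to-head results (24 voters total):
Park vs Rao: Rao wins 22–2.
Park vs Toma: Toma wins 22–2.
Park vs Umar: Park wins 13–11.
Park vs Silva: Park wins 13–11.
Park vs Nguyen: Nguyen wins 22–2.
Rao vs Toma: Toma wins 18–6.
Rao vs Umar: Rao wins 13–11.
Rao vs Silva: Rao wins 17–7.
Rao vs Nguyen: Nguyen wins 24–0.
Toma vs Umar: Toma wins 13–11.
Toma vs Silva: Toma wins 17–7.
Toma vs Nguyen: Nguyen wins 22–2.
Umar vs Silva: Umar wins 17–7.
Umar vs Nguyen: Nguyen wins 24–0.
Silva vs Nguyen: Nguyen wins 17–7.
Nguyen beats each rival — Park (22–2), Rao (24–0), Toma (22–2), Umar (24–0), Silva (17–7) — so Nguyen is the Condorcet winner.

Yes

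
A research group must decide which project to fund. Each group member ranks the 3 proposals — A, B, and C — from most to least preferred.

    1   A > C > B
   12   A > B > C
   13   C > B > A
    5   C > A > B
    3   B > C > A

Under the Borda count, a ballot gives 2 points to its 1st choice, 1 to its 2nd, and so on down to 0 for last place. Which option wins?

Borda scores:
  A: 2 + 12·2 + 13·0 + 5·1 + 3·0 = 31
  B: 0 + 12·1 + 13·1 + 5·0 + 3·2 = 31
  C: 1 + 12·0 + 13·2 + 5·2 + 3·1 = 40
C has the highest total.

C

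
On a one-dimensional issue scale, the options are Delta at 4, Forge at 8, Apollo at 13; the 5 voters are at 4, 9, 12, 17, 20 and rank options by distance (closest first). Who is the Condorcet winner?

With single-peaked preferences on a line, the Condorcet winner is the candidate closest to the median voter.
The median voter (position 12) is closest to Apollo at 13.
Check: Apollo vs Forge — voters closer to Apollo: 3 of 5.

Apollo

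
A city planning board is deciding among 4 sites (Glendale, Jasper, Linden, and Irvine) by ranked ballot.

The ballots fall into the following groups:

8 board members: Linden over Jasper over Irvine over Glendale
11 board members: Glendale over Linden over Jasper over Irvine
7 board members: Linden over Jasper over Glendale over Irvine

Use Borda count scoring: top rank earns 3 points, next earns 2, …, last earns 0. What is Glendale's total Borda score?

Borda scores:
  Glendale: 8·0 + 11·3 + 7·1 = 40
  Jasper: 8·2 + 11·1 + 7·2 = 41
  Linden: 8·3 + 11·2 + 7·3 = 67
  Irvine: 8·1 + 11·0 + 7·0 = 8

40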